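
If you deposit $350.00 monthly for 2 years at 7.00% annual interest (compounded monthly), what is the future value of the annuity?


Future value of an ordinary annuity: FV = PMT × ((1 + r)^n − 1) / r
Monthly rate r = 0.07/12 ≈ 0.00583333, n = 24
FV = $350.00 × ((1 + 0.07/12)^24 − 1) / (0.07/12)
FV = $350.00 × 25.681032
FV = $8,988.36

FV = PMT × ((1+r)^n - 1)/r = $8,988.36


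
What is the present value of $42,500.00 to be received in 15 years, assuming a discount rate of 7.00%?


Present value formula: PV = FV / (1 + r)^t
PV = $42,500.00 / (1 + 0.07)^15
PV = $42,500.00 / 2.7590315
PV = $15,403.96

PV = FV / (1 + r)^t = $15,403.96


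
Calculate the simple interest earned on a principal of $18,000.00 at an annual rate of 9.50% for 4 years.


Simple interest formula: I = P × r × t
I = $18,000.00 × 0.095 × 4
I = $6,840.00

I = P × r × t = $6,840.00


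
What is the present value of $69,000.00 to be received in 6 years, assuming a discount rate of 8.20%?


Present value formula: PV = FV / (1 + r)^t
PV = $69,000.00 / (1 + 0.082)^6
PV = $69,000.00 / 1.604588
PV = $43,001.69

PV = FV / (1 + r)^t = $43,001.69


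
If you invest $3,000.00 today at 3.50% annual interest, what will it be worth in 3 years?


Future value formula: FV = PV × (1 + r)^t
FV = $3,000.00 × (1 + 0.035)^3
FV = $3,000.00 × 1.108718
FV = $3,326.15

FV = PV × (1 + r)^t = $3,326.15


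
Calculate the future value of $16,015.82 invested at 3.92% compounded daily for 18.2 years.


Compound interest formula: A = P(1 + r/n)^(nt)
A = $16,015.82 × (1 + 0.0392/365)^(365 × 18.2)
Growth factor: (1 + 0.0392/365)^6643 = 2.040922
A = $16,015.82 × 2.040922
A = $32,687.04

A = P(1 + r/n)^(nt) = $32,687.04


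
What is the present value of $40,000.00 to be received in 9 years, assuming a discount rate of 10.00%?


Present value formula: PV = FV / (1 + r)^t
PV = $40,000.00 / (1 + 0.1)^9
PV = $40,000.00 / 2.357948
PV = $16,963.90

PV = FV / (1 + r)^t = $16,963.90


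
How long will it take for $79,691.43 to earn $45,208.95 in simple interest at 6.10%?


Rearrange the simple interest formula for t:
I = P × r × t  ⇒  t = I / (P × r)
t = $45,208.95 / ($79,691.43 × 0.061)
t = 9.3

t = I/(P×r) = 9.3 years


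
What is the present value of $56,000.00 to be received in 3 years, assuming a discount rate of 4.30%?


Present value formula: PV = FV / (1 + r)^t
PV = $56,000.00 / (1 + 0.043)^3
PV = $56,000.00 / 1.1346265
PV = $49,355.45

PV = FV / (1 + r)^t = $49,355.45


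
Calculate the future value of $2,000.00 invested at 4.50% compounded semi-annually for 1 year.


Compound interest formula: A = P(1 + r/n)^(nt)
A = $2,000.00 × (1 + 0.045/2)^(2 × 1)
Growth factor: (1 + 0.045/2)^2 = 1.045506
A = $2,000.00 × 1.045506
A = $2,091.01

A = P(1 + r/n)^(nt) = $2,091.01


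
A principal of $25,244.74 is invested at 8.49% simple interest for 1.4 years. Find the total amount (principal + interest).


Total amount formula: A = P(1 + rt) = P + P·r·t
Interest: I = P × r × t = $25,244.74 × 0.0849 × 1.4 = $3,000.59
A = P + I = $25,244.74 + $3,000.59 = $28,245.33

A = P + I = P(1 + rt) = $28,245.33


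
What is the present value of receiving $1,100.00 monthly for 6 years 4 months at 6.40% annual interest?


Present value of an ordinary annuity: PV = PMT × (1 − (1 + r)^(−n)) / r
Monthly rate r = 0.064/12 ≈ 0.00533333, n = 76
PV = $1,100.00 × (1 − (1 + 0.064/12)^(−76)) / (0.064/12)
PV = $1,100.00 × 62.348804
PV = $68,583.68

PV = PMT × (1-(1+r)^(-n))/r = $68,583.68


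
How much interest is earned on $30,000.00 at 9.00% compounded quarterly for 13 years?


Compound interest earned = final amount − principal.
A = P(1 + r/n)^(nt) = $30,000.00 × (1 + 0.09/4)^(4 × 13) = $95,414.36
Interest = A − P = $95,414.36 − $30,000.00 = $65,414.36

Interest = A - P = $65,414.36


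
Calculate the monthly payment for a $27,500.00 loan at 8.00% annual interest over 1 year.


Loan payment formula: PMT = PV × r / (1 − (1 + r)^(−n))
Monthly rate r = 0.08/12 ≈ 0.00666667, n = 12 months
Denominator: 1 − (1 + 0.08/12)^(−12) = 0.0766385
PMT = $27,500.00 × (0.08/12) / 0.0766385
PMT = $2,392.18 per month

PMT = PV × r / (1-(1+r)^(-n)) = $2,392.18/month


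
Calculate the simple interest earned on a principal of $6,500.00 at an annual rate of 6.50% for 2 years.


Simple interest formula: I = P × r × t
I = $6,500.00 × 0.065 × 2
I = $845.00

I = P × r × t = $845.00


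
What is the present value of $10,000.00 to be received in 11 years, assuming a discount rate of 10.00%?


Present value formula: PV = FV / (1 + r)^t
PV = $10,000.00 / (1 + 0.1)^11
PV = $10,000.00 / 2.853117
PV = $3,504.94

PV = FV / (1 + r)^t = $3,504.94


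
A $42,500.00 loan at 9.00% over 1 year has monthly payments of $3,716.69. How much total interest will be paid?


Total paid over the life of the loan = PMT × n.
Total paid = $3,716.69 × 12 = $44,600.28
Total interest = total paid − principal = $44,600.28 − $42,500.00 = $2,100.28

Total interest = (PMT × n) - PV = $2,100.28


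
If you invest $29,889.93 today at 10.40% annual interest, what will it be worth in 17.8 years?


Future value formula: FV = PV × (1 + r)^t
FV = $29,889.93 × (1 + 0.104)^17.8
FV = $29,889.93 × 5.8190154
FV = $173,929.96

FV = PV × (1 + r)^t = $173,929.96


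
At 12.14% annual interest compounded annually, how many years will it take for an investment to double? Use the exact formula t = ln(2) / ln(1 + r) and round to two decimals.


Doubling condition: (1 + r)^t = 2
Take ln of both sides: t × ln(1 + r) = ln(2)
t = ln(2) / ln(1 + r)
t = 0.693147 / 0.114578
t = 6.05

t = ln(2) / ln(1 + r) = 6.05 years


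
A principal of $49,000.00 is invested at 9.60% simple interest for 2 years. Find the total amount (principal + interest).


Total amount formula: A = P(1 + rt) = P + P·r·t
Interest: I = P × r × t = $49,000.00 × 0.096 × 2 = $9,408.00
A = P + I = $49,000.00 + $9,408.00 = $58,408.00

A = P + I = P(1 + rt) = $58,408.00


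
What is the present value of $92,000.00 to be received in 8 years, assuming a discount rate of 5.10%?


Present value formula: PV = FV / (1 + r)^t
PV = $92,000.00 / (1 + 0.051)^8
PV = $92,000.00 / 1.4887498
PV = $61,796.82

PV = FV / (1 + r)^t = $61,796.82


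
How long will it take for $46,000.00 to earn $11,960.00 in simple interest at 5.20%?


Rearrange the simple interest formula for t:
I = P × r × t  ⇒  t = I / (P × r)
t = $11,960.00 / ($46,000.00 × 0.052)
t = 5

t = I/(P×r) = 5 years


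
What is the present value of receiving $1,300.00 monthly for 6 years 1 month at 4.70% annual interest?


Present value of an ordinary annuity: PV = PMT × (1 − (1 + r)^(−n)) / r
Monthly rate r = 0.047/12 ≈ 0.00391667, n = 73
PV = $1,300.00 × (1 − (1 + 0.047/12)^(−73)) / (0.047/12)
PV = $1,300.00 × 63.384274
PV = $82,399.56

PV = PMT × (1-(1+r)^(-n))/r = $82,399.56


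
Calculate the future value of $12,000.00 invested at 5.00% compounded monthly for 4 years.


Compound interest formula: A = P(1 + r/n)^(nt)
A = $12,000.00 × (1 + 0.05/12)^(12 × 4)
Growth factor: (1 + 0.05/12)^48 = 1.220895
A = $12,000.00 × 1.220895
A = $14,650.74

A = P(1 + r/n)^(nt) = $14,650.74


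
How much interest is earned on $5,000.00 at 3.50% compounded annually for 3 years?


Compound interest earned = final amount − principal.
A = P(1 + r/n)^(nt) = $5,000.00 × (1 + 0.035/1)^(1 × 3) = $5,543.59
Interest = A − P = $5,543.59 − $5,000.00 = $543.59

Interest = A - P = $543.59


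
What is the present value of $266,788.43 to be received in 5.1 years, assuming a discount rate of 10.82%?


Present value formula: PV = FV / (1 + r)^t
PV = $266,788.43 / (1 + 0.1082)^5.1
PV = $266,788.43 / 1.68870016
PV = $157,984.49

PV = FV / (1 + r)^t = $157,984.49


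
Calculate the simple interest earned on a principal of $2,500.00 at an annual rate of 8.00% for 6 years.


Simple interest formula: I = P × r × t
I = $2,500.00 × 0.08 × 6
I = $1,200.00

I = P × r × t = $1,200.00


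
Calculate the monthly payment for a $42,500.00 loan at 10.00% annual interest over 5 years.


Loan payment formula: PMT = PV × r / (1 − (1 + r)^(−n))
Monthly rate r = 0.1/12 ≈ 0.00833333, n = 60 months
Denominator: 1 − (1 + 0.1/12)^(−60) = 0.392211
PMT = $42,500.00 × (0.1/12) / 0.392211
PMT = $903.00 per month

PMT = PV × r / (1-(1+r)^(-n)) = $903.00/month


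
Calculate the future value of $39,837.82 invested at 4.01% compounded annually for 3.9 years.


Compound interest formula: A = P(1 + r/n)^(nt)
A = $39,837.82 × (1 + 0.0401/1)^(1 × 3.9)
Growth factor: (1 + 0.0401/1)^3.9 = 1.1657163
A = $39,837.82 × 1.1657163
A = $46,439.60

A = P(1 + r/n)^(nt) = $46,439.60


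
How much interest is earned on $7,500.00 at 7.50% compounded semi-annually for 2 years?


Compound interest earned = final amount − principal.
A = P(1 + r/n)^(nt) = $7,500.00 × (1 + 0.075/2)^(2 × 2) = $8,689.88
Interest = A − P = $8,689.88 − $7,500.00 = $1,189.88

Interest = A - P = $1,189.88


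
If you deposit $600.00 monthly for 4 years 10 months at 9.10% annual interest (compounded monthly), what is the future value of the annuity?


Future value of an ordinary annuity: FV = PMT × ((1 + r)^n − 1) / r
Monthly rate r = 0.091/12 ≈ 0.00758333, n = 58
FV = $600.00 × ((1 + 0.091/12)^58 − 1) / (0.091/12)
FV = $600.00 × 72.510934
FV = $43,506.56

FV = PMT × ((1+r)^n - 1)/r = $43,506.56


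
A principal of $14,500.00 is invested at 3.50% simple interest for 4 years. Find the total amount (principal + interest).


Total amount formula: A = P(1 + rt) = P + P·r·t
Interest: I = P × r × t = $14,500.00 × 0.035 × 4 = $2,030.00
A = P + I = $14,500.00 + $2,030.00 = $16,530.00

A = P + I = P(1 + rt) = $16,530.00


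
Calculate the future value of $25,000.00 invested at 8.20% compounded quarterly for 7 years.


Compound interest formula: A = P(1 + r/n)^(nt)
A = $25,000.00 × (1 + 0.082/4)^(4 × 7)
Growth factor: (1 + 0.082/4)^28 = 1.76507943
A = $25,000.00 × 1.76507943
A = $44,126.99

A = P(1 + r/n)^(nt) = $44,126.99


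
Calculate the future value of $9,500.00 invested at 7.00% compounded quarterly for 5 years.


Compound interest formula: A = P(1 + r/n)^(nt)
A = $9,500.00 × (1 + 0.07/4)^(4 × 5)
Growth factor: (1 + 0.07/4)^20 = 1.414778
A = $9,500.00 × 1.414778
A = $13,440.39

A = P(1 + r/n)^(nt) = $13,440.39


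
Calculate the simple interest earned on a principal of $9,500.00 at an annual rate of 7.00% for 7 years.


Simple interest formula: I = P × r × t
I = $9,500.00 × 0.07 × 7
I = $4,655.00

I = P × r × t = $4,655.00


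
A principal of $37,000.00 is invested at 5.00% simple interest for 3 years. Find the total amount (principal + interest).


Total amount formula: A = P(1 + rt) = P + P·r·t
Interest: I = P × r × t = $37,000.00 × 0.05 × 3 = $5,550.00
A = P + I = $37,000.00 + $5,550.00 = $42,550.00

A = P + I = P(1 + rt) = $42,550.00


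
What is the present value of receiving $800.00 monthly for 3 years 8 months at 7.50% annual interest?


Present value of an ordinary annuity: PV = PMT × (1 − (1 + r)^(−n)) / r
Monthly rate r = 0.075/12 = 0.00625, n = 44
PV = $800.00 × (1 − (1 + 0.075/12)^(−44)) / (0.075/12)
PV = $800.00 × 38.364408
PV = $30,691.53

PV = PMT × (1-(1+r)^(-n))/r = $30,691.53


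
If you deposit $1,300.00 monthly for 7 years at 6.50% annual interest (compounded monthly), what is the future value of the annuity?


Future value of an ordinary annuity: FV = PMT × ((1 + r)^n − 1) / r
Monthly rate r = 0.065/12 ≈ 0.00541667, n = 84
FV = $1,300.00 × ((1 + 0.065/12)^84 − 1) / (0.065/12)
FV = $1,300.00 × 106.013400
FV = $137,817.42

FV = PMT × ((1+r)^n - 1)/r = $137,817.42


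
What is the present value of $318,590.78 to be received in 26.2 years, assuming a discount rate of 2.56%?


Present value formula: PV = FV / (1 + r)^t
PV = $318,590.78 / (1 + 0.0256)^26.2
PV = $318,590.78 / 1.9392059
PV = $164,289.30

PV = FV / (1 + r)^t = $164,289.30


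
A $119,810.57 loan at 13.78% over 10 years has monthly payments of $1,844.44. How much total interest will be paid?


Total paid over the life of the loan = PMT × n.
Total paid = $1,844.44 × 120 = $221,332.80
Total interest = total paid − principal = $221,332.80 − $119,810.57 = $101,522.23

Total interest = (PMT × n) - PV = $101,522.23


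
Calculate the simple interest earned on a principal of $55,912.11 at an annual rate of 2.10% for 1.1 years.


Simple interest formula: I = P × r × t
I = $55,912.11 × 0.021 × 1.1
I = $1,291.57

I = P × r × t = $1,291.57


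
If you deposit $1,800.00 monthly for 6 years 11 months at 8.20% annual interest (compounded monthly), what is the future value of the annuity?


Future value of an ordinary annuity: FV = PMT × ((1 + r)^n − 1) / r
Monthly rate r = 0.082/12 ≈ 0.00683333, n = 83
FV = $1,800.00 × ((1 + 0.082/12)^83 − 1) / (0.082/12)
FV = $1,800.00 × 111.199892
FV = $200,159.81

FV = PMT × ((1+r)^n - 1)/r = $200,159.81


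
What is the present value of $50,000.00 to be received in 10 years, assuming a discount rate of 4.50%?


Present value formula: PV = FV / (1 + r)^t
PV = $50,000.00 / (1 + 0.045)^10
PV = $50,000.00 / 1.5529694
PV = $32,196.38

PV = FV / (1 + r)^t = $32,196.38


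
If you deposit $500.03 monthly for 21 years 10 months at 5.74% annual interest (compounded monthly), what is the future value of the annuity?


Future value of an ordinary annuity: FV = PMT × ((1 + r)^n − 1) / r
Monthly rate r = 0.0574/12 ≈ 0.00478333, n = 262
FV = $500.03 × ((1 + 0.0574/12)^262 − 1) / (0.0574/12)
FV = $500.03 × 520.808380
FV = $260,419.81

FV = PMT × ((1+r)^n - 1)/r = $260,419.81


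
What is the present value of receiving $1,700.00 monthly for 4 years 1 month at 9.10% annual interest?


Present value of an ordinary annuity: PV = PMT × (1 − (1 + r)^(−n)) / r
Monthly rate r = 0.091/12 ≈ 0.00758333, n = 49
PV = $1,700.00 × (1 − (1 + 0.091/12)^(−49)) / (0.091/12)
PV = $1,700.00 × 40.798816
PV = $69,357.99

PV = PMT × (1-(1+r)^(-n))/r = $69,357.99


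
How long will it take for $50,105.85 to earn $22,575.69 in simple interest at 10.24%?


Rearrange the simple interest formula for t:
I = P × r × t  ⇒  t = I / (P × r)
t = $22,575.69 / ($50,105.85 × 0.1024)
t = 4.4

t = I/(P×r) = 4.4 years


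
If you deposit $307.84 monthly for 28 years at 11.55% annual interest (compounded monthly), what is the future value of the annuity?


Future value of an ordinary annuity: FV = PMT × ((1 + r)^n − 1) / r
Monthly rate r = 0.1155/12 = 0.009625, n = 336
FV = $307.84 × ((1 + 0.1155/12)^336 − 1) / (0.1155/12)
FV = $307.84 × 2492.622751
FV = $767,328.99

FV = PMT × ((1+r)^n - 1)/r = $767,328.99


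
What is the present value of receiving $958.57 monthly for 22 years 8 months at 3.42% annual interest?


Present value of an ordinary annuity: PV = PMT × (1 − (1 + r)^(−n)) / r
Monthly rate r = 0.0342/12 = 0.00285, n = 272
PV = $958.57 × (1 − (1 + 0.0342/12)^(−272)) / (0.0342/12)
PV = $958.57 × 189.080778
PV = $181,247.16

PV = PMT × (1-(1+r)^(-n))/r = $181,247.16


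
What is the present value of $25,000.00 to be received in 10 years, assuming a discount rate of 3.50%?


Present value formula: PV = FV / (1 + r)^t
PV = $25,000.00 / (1 + 0.035)^10
PV = $25,000.00 / 1.410599
PV = $17,722.97

PV = FV / (1 + r)^t = $17,722.97


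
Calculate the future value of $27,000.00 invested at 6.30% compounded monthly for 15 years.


Compound interest formula: A = P(1 + r/n)^(nt)
A = $27,000.00 × (1 + 0.063/12)^(12 × 15)
Growth factor: (1 + 0.063/12)^180 = 2.5664613
A = $27,000.00 × 2.5664613
A = $69,294.46

A = P(1 + r/n)^(nt) = $69,294.46


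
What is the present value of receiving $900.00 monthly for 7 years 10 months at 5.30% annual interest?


Present value of an ordinary annuity: PV = PMT × (1 − (1 + r)^(−n)) / r
Monthly rate r = 0.053/12 ≈ 0.00441667, n = 94
PV = $900.00 × (1 − (1 + 0.053/12)^(−94)) / (0.053/12)
PV = $900.00 × 76.792291
PV = $69,113.06

PV = PMT × (1-(1+r)^(-n))/r = $69,113.06


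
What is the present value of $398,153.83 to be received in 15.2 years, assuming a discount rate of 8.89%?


Present value formula: PV = FV / (1 + r)^t
PV = $398,153.83 / (1 + 0.0889)^15.2
PV = $398,153.83 / 3.649367
PV = $109,102.16

PV = FV / (1 + r)^t = $109,102.16


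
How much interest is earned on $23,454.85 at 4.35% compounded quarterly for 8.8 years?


Compound interest earned = final amount − principal.
A = P(1 + r/n)^(nt) = $23,454.85 × (1 + 0.0435/4)^(4 × 8.8) = $34,322.83
Interest = A − P = $34,322.83 − $23,454.85 = $10,867.98

Interest = A - P = $10,867.98


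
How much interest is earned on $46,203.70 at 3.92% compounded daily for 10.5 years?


Compound interest earned = final amount − principal.
A = P(1 + r/n)^(nt) = $46,203.70 × (1 + 0.0392/365)^(365 × 10.5) = $69,730.50
Interest = A − P = $69,730.50 − $46,203.70 = $23,526.80

Interest = A - P = $23,526.80


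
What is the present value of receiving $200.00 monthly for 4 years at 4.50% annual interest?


Present value of an ordinary annuity: PV = PMT × (1 − (1 + r)^(−n)) / r
Monthly rate r = 0.045/12 = 0.00375, n = 48
PV = $200.00 × (1 − (1 + 0.045/12)^(−48)) / (0.045/12)
PV = $200.00 × 43.852944
PV = $8,770.59

PV = PMT × (1-(1+r)^(-n))/r = $8,770.59


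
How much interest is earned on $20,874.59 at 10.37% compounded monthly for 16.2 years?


Compound interest earned = final amount − principal.
A = P(1 + r/n)^(nt) = $20,874.59 × (1 + 0.1037/12)^(12 × 16.2) = $111,191.67
Interest = A − P = $111,191.67 − $20,874.59 = $90,317.08

Interest = A - P = $90,317.08


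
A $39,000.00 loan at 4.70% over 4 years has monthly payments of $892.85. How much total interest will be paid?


Total paid over the life of the loan = PMT × n.
Total paid = $892.85 × 48 = $42,856.80
Total interest = total paid − principal = $42,856.80 − $39,000.00 = $3,856.80

Total interest = (PMT × n) - PV = $3,856.80


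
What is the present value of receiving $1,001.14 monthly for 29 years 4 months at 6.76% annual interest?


Present value of an ordinary annuity: PV = PMT × (1 − (1 + r)^(−n)) / r
Monthly rate r = 0.0676/12 ≈ 0.00563333, n = 352
PV = $1,001.14 × (1 − (1 + 0.0676/12)^(−352)) / (0.0676/12)
PV = $1,001.14 × 152.940891
PV = $153,115.24

PV = PMT × (1-(1+r)^(-n))/r = $153,115.24


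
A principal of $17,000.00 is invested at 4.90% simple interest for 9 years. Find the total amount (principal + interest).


Total amount formula: A = P(1 + rt) = P + P·r·t
Interest: I = P × r × t = $17,000.00 × 0.049 × 9 = $7,497.00
A = P + I = $17,000.00 + $7,497.00 = $24,497.00

A = P + I = P(1 + rt) = $24,497.00


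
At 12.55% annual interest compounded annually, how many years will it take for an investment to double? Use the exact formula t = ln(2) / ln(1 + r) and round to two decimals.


Doubling condition: (1 + r)^t = 2
Take ln of both sides: t × ln(1 + r) = ln(2)
t = ln(2) / ln(1 + r)
t = 0.693147 / 0.118227
t = 5.86

t = ln(2) / ln(1 + r) = 5.86 years


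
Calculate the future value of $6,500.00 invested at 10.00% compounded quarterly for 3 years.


Compound interest formula: A = P(1 + r/n)^(nt)
A = $6,500.00 × (1 + 0.1/4)^(4 × 3)
Growth factor: (1 + 0.1/4)^12 = 1.344889
A = $6,500.00 × 1.344889
A = $8,741.78

A = P(1 + r/n)^(nt) = $8,741.78


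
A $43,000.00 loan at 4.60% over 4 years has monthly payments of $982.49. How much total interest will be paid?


Total paid over the life of the loan = PMT × n.
Total paid = $982.49 × 48 = $47,159.52
Total interest = total paid − principal = $47,159.52 − $43,000.00 = $4,159.52

Total interest = (PMT × n) - PV = $4,159.52


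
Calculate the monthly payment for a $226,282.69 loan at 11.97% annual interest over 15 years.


Loan payment formula: PMT = PV × r / (1 − (1 + r)^(−n))
Monthly rate r = 0.1197/12 = 0.009975, n = 180 months
Denominator: 1 − (1 + 0.1197/12)^(−180) = 0.832472
PMT = $226,282.69 × (0.1197/12) / 0.832472
PMT = $2,711.41 per month

PMT = PV × r / (1-(1+r)^(-n)) = $2,711.41/month


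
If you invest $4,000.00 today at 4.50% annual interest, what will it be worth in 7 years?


Future value formula: FV = PV × (1 + r)^t
FV = $4,000.00 × (1 + 0.045)^7
FV = $4,000.00 × 1.360862
FV = $5,443.45

FV = PV × (1 + r)^t = $5,443.45


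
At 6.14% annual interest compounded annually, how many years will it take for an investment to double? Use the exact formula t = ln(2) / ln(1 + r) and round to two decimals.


Doubling condition: (1 + r)^t = 2
Take ln of both sides: t × ln(1 + r) = ln(2)
t = ln(2) / ln(1 + r)
t = 0.693147 / 0.059589
t = 11.63

t = ln(2) / ln(1 + r) = 11.63 years


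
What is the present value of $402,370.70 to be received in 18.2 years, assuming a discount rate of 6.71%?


Present value formula: PV = FV / (1 + r)^t
PV = $402,370.70 / (1 + 0.0671)^18.2
PV = $402,370.70 / 3.2608677
PV = $123,393.75

PV = FV / (1 + r)^t = $123,393.75


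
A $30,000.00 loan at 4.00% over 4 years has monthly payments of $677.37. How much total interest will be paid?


Total paid over the life of the loan = PMT × n.
Total paid = $677.37 × 48 = $32,513.76
Total interest = total paid − principal = $32,513.76 − $30,000.00 = $2,513.76

Total interest = (PMT × n) - PV = $2,513.76


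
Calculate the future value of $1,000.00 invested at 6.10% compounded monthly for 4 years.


Compound interest formula: A = P(1 + r/n)^(nt)
A = $1,000.00 × (1 + 0.061/12)^(12 × 4)
Growth factor: (1 + 0.061/12)^48 = 1.275556
A = $1,000.00 × 1.275556
A = $1,275.56

A = P(1 + r/n)^(nt) = $1,275.56


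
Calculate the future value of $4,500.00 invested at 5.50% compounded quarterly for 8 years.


Compound interest formula: A = P(1 + r/n)^(nt)
A = $4,500.00 × (1 + 0.055/4)^(4 × 8)
Growth factor: (1 + 0.055/4)^32 = 1.548060
A = $4,500.00 × 1.548060
A = $6,966.27

A = P(1 + r/n)^(nt) = $6,966.27


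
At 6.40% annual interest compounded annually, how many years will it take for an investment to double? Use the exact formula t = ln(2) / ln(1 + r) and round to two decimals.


Doubling condition: (1 + r)^t = 2
Take ln of both sides: t × ln(1 + r) = ln(2)
t = ln(2) / ln(1 + r)
t = 0.693147 / 0.062035
t = 11.17

t = ln(2) / ln(1 + r) = 11.17 years


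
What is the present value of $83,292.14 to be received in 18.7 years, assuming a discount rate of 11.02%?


Present value formula: PV = FV / (1 + r)^t
PV = $83,292.14 / (1 + 0.1102)^18.7
PV = $83,292.14 / 7.063222
PV = $11,792.37

PV = FV / (1 + r)^t = $11,792.37


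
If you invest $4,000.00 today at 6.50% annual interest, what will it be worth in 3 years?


Future value formula: FV = PV × (1 + r)^t
FV = $4,000.00 × (1 + 0.065)^3
FV = $4,000.00 × 1.207950
FV = $4,831.80

FV = PV × (1 + r)^t = $4,831.80


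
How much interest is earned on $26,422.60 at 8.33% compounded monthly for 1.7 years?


Compound interest earned = final amount − principal.
A = P(1 + r/n)^(nt) = $26,422.60 × (1 + 0.0833/12)^(12 × 1.7) = $30,427.31
Interest = A − P = $30,427.31 − $26,422.60 = $4,004.71

Interest = A - P = $4,004.71


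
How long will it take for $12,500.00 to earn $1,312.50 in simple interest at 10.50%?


Rearrange the simple interest formula for t:
I = P × r × t  ⇒  t = I / (P × r)
t = $1,312.50 / ($12,500.00 × 0.105)
t = 1

t = I/(P×r) = 1 year


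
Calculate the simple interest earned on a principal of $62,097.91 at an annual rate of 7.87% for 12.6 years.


Simple interest formula: I = P × r × t
I = $62,097.91 × 0.0787 × 12.6
I = $61,577.53

I = P × r × t = $61,577.53


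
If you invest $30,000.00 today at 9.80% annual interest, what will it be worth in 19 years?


Future value formula: FV = PV × (1 + r)^t
FV = $30,000.00 × (1 + 0.098)^19
FV = $30,000.00 × 5.908054
FV = $177,241.62

FV = PV × (1 + r)^t = $177,241.62


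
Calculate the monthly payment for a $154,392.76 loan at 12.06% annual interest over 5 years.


Loan payment formula: PMT = PV × r / (1 − (1 + r)^(−n))
Monthly rate r = 0.1206/12 = 0.01005, n = 60 months
Denominator: 1 − (1 + 0.1206/12)^(−60) = 0.451183
PMT = $154,392.76 × (0.1206/12) / 0.451183
PMT = $3,439.06 per month

PMT = PV × r / (1-(1+r)^(-n)) = $3,439.06/month


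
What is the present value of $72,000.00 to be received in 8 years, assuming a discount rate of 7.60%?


Present value formula: PV = FV / (1 + r)^t
PV = $72,000.00 / (1 + 0.076)^8
PV = $72,000.00 / 1.7967935
PV = $40,071.38

PV = FV / (1 + r)^t = $40,071.38


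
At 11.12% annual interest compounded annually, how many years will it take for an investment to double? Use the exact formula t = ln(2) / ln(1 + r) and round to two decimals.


Doubling condition: (1 + r)^t = 2
Take ln of both sides: t × ln(1 + r) = ln(2)
t = ln(2) / ln(1 + r)
t = 0.693147 / 0.105441
t = 6.57

t = ln(2) / ln(1 + r) = 6.57 years


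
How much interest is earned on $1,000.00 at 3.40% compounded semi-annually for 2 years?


Compound interest earned = final amount − principal.
A = P(1 + r/n)^(nt) = $1,000.00 × (1 + 0.034/2)^(2 × 2) = $1,069.75
Interest = A − P = $1,069.75 − $1,000.00 = $69.75

Interest = A - P = $69.75


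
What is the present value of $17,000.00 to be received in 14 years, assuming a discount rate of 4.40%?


Present value formula: PV = FV / (1 + r)^t
PV = $17,000.00 / (1 + 0.044)^14
PV = $17,000.00 / 1.8272879
PV = $9,303.41

PV = FV / (1 + r)^t = $9,303.41


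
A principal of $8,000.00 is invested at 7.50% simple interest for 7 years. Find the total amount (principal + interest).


Total amount formula: A = P(1 + rt) = P + P·r·t
Interest: I = P × r × t = $8,000.00 × 0.075 × 7 = $4,200.00
A = P + I = $8,000.00 + $4,200.00 = $12,200.00

A = P + I = P(1 + rt) = $12,200.00


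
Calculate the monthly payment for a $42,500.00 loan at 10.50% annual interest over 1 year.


Loan payment formula: PMT = PV × r / (1 − (1 + r)^(−n))
Monthly rate r = 0.105/12 = 0.00875, n = 12 months
Denominator: 1 − (1 + 0.105/12)^(−12) = 0.099264
PMT = $42,500.00 × (0.105/12) / 0.099264
PMT = $3,746.32 per month

PMT = PV × r / (1-(1+r)^(-n)) = $3,746.32/month


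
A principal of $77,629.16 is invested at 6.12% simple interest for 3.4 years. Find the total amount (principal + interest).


Total amount formula: A = P(1 + rt) = P + P·r·t
Interest: I = P × r × t = $77,629.16 × 0.0612 × 3.4 = $16,153.08
A = P + I = $77,629.16 + $16,153.08 = $93,782.24

A = P + I = P(1 + rt) = $93,782.24


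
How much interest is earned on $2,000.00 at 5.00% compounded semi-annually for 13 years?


Compound interest earned = final amount − principal.
A = P(1 + r/n)^(nt) = $2,000.00 × (1 + 0.05/2)^(2 × 13) = $3,800.59
Interest = A − P = $3,800.59 − $2,000.00 = $1,800.59

Interest = A - P = $1,800.59


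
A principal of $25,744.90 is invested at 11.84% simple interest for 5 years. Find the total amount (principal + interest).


Total amount formula: A = P(1 + rt) = P + P·r·t
Interest: I = P × r × t = $25,744.90 × 0.1184 × 5 = $15,240.98
A = P + I = $25,744.90 + $15,240.98 = $40,985.88

A = P + I = P(1 + rt) = $40,985.88


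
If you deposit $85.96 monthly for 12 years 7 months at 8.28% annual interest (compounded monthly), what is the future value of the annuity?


Future value of an ordinary annuity: FV = PMT × ((1 + r)^n − 1) / r
Monthly rate r = 0.0828/12 = 0.0069, n = 151
FV = $85.96 × ((1 + 0.0828/12)^151 − 1) / (0.0828/12)
FV = $85.96 × 264.416416
FV = $22,729.24

FV = PMT × ((1+r)^n - 1)/r = $22,729.24


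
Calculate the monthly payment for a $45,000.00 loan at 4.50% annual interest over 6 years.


Loan payment formula: PMT = PV × r / (1 − (1 + r)^(−n))
Monthly rate r = 0.045/12 = 0.00375, n = 72 months
Denominator: 1 − (1 + 0.045/12)^(−72) = 0.236235
PMT = $45,000.00 × (0.045/12) / 0.236235
PMT = $714.33 per month

PMT = PV × r / (1-(1+r)^(-n)) = $714.33/month


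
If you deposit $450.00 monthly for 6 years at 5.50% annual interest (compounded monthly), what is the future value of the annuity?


Future value of an ordinary annuity: FV = PMT × ((1 + r)^n − 1) / r
Monthly rate r = 0.055/12 ≈ 0.00458333, n = 72
FV = $450.00 × ((1 + 0.055/12)^72 − 1) / (0.055/12)
FV = $450.00 × 85.073412
FV = $38,283.04

FV = PMT × ((1+r)^n - 1)/r = $38,283.04


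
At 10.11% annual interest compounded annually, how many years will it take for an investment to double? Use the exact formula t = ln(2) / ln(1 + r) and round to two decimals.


Doubling condition: (1 + r)^t = 2
Take ln of both sides: t × ln(1 + r) = ln(2)
t = ln(2) / ln(1 + r)
t = 0.693147 / 0.096310
t = 7.20

t = ln(2) / ln(1 + r) = 7.20 years


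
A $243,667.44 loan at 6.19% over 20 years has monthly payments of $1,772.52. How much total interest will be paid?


Total paid over the life of the loan = PMT × n.
Total paid = $1,772.52 × 240 = $425,404.80
Total interest = total paid − principal = $425,404.80 − $243,667.44 = $181,737.36

Total interest = (PMT × n) - PV = $181,737.36


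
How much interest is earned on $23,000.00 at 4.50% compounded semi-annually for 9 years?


Compound interest earned = final amount − principal.
A = P(1 + r/n)^(nt) = $23,000.00 × (1 + 0.045/2)^(2 × 9) = $34,329.50
Interest = A − P = $34,329.50 − $23,000.00 = $11,329.50

Interest = A - P = $11,329.50


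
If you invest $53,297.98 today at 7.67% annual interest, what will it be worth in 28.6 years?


Future value formula: FV = PV × (1 + r)^t
FV = $53,297.98 × (1 + 0.0767)^28.6
FV = $53,297.98 × 8.27768305
FV = $441,183.79

FV = PV × (1 + r)^t = $441,183.79


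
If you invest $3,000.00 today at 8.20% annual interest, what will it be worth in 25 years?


Future value formula: FV = PV × (1 + r)^t
FV = $3,000.00 × (1 + 0.082)^25
FV = $3,000.00 × 7.172681
FV = $21,518.04

FV = PV × (1 + r)^t = $21,518.04


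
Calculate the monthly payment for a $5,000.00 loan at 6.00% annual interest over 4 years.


Loan payment formula: PMT = PV × r / (1 − (1 + r)^(−n))
Monthly rate r = 0.06/12 = 0.005, n = 48 months
Denominator: 1 − (1 + 0.06/12)^(−48) = 0.2129016
PMT = $5,000.00 × (0.06/12) / 0.2129016
PMT = $117.43 per month

PMT = PV × r / (1-(1+r)^(-n)) = $117.43/month


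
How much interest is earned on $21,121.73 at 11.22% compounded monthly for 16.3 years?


Compound interest earned = final amount − principal.
A = P(1 + r/n)^(nt) = $21,121.73 × (1 + 0.1122/12)^(12 × 16.3) = $130,407.66
Interest = A − P = $130,407.66 − $21,121.73 = $109,285.93

Interest = A - P = $109,285.93


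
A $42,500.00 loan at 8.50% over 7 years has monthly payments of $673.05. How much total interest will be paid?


Total paid over the life of the loan = PMT × n.
Total paid = $673.05 × 84 = $56,536.20
Total interest = total paid − principal = $56,536.20 − $42,500.00 = $14,036.20

Total interest = (PMT × n) - PV = $14,036.20


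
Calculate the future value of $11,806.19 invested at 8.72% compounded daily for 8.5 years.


Compound interest formula: A = P(1 + r/n)^(nt)
A = $11,806.19 × (1 + 0.0872/365)^(365 × 8.5)
Growth factor: (1 + 0.0872/365)^3102.5 = 2.098266
A = $11,806.19 × 2.098266
A = $24,772.53

A = P(1 + r/n)^(nt) = $24,772.53


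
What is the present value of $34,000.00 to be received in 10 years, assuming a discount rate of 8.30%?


Present value formula: PV = FV / (1 + r)^t
PV = $34,000.00 / (1 + 0.083)^10
PV = $34,000.00 / 2.219650
PV = $15,317.73

PV = FV / (1 + r)^t = $15,317.73


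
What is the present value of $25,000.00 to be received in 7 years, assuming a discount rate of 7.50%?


Present value formula: PV = FV / (1 + r)^t
PV = $25,000.00 / (1 + 0.075)^7
PV = $25,000.00 / 1.659049
PV = $15,068.87

PV = FV / (1 + r)^t = $15,068.87


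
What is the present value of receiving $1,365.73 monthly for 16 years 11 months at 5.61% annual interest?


Present value of an ordinary annuity: PV = PMT × (1 − (1 + r)^(−n)) / r
Monthly rate r = 0.0561/12 = 0.004675, n = 203
PV = $1,365.73 × (1 − (1 + 0.0561/12)^(−203)) / (0.0561/12)
PV = $1,365.73 × 130.914370
PV = $178,793.68

PV = PMT × (1-(1+r)^(-n))/r = $178,793.68


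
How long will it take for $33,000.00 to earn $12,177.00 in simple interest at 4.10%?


Rearrange the simple interest formula for t:
I = P × r × t  ⇒  t = I / (P × r)
t = $12,177.00 / ($33,000.00 × 0.041)
t = 9

t = I/(P×r) = 9 years


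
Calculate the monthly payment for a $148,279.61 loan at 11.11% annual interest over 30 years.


Loan payment formula: PMT = PV × r / (1 − (1 + r)^(−n))
Monthly rate r = 0.1111/12 ≈ 0.00925833, n = 360 months
Denominator: 1 − (1 + 0.1111/12)^(−360) = 0.963763
PMT = $148,279.61 × (0.1111/12) / 0.963763
PMT = $1,424.44 per month

PMT = PV × r / (1-(1+r)^(-n)) = $1,424.44/month


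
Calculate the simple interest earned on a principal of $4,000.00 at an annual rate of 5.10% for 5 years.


Simple interest formula: I = P × r × t
I = $4,000.00 × 0.051 × 5
I = $1,020.00

I = P × r × t = $1,020.00


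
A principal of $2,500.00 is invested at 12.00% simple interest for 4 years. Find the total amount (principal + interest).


Total amount formula: A = P(1 + rt) = P + P·r·t
Interest: I = P × r × t = $2,500.00 × 0.12 × 4 = $1,200.00
A = P + I = $2,500.00 + $1,200.00 = $3,700.00

A = P + I = P(1 + rt) = $3,700.00


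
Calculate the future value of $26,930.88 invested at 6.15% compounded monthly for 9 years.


Compound interest formula: A = P(1 + r/n)^(nt)
A = $26,930.88 × (1 + 0.0615/12)^(12 × 9)
Growth factor: (1 + 0.0615/12)^108 = 1.736873
A = $26,930.88 × 1.736873
A = $46,775.52

A = P(1 + r/n)^(nt) = $46,775.52


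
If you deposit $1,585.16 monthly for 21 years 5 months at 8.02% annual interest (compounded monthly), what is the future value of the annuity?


Future value of an ordinary annuity: FV = PMT × ((1 + r)^n − 1) / r
Monthly rate r = 0.0802/12 ≈ 0.00668333, n = 257
FV = $1,585.16 × ((1 + 0.0802/12)^257 − 1) / (0.0802/12)
FV = $1,585.16 × 679.225413
FV = $1,076,680.96

FV = PMT × ((1+r)^n - 1)/r = $1,076,680.96


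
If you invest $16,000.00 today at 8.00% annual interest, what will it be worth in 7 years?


Future value formula: FV = PV × (1 + r)^t
FV = $16,000.00 × (1 + 0.08)^7
FV = $16,000.00 × 1.7138243
FV = $27,421.19

FV = PV × (1 + r)^t = $27,421.19


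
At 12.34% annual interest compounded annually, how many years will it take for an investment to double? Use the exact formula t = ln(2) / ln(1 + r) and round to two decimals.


Doubling condition: (1 + r)^t = 2
Take ln of both sides: t × ln(1 + r) = ln(2)
t = ln(2) / ln(1 + r)
t = 0.693147 / 0.116360
t = 5.96

t = ln(2) / ln(1 + r) = 5.96 years


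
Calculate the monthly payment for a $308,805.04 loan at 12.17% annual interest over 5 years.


Loan payment formula: PMT = PV × r / (1 − (1 + r)^(−n))
Monthly rate r = 0.1217/12 ≈ 0.01014167, n = 60 months
Denominator: 1 − (1 + 0.1217/12)^(−60) = 0.454163
PMT = $308,805.04 × (0.1217/12) / 0.454163
PMT = $6,895.76 per month

PMT = PV × r / (1-(1+r)^(-n)) = $6,895.76/month


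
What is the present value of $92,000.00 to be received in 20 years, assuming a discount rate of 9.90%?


Present value formula: PV = FV / (1 + r)^t
PV = $92,000.00 / (1 + 0.099)^20
PV = $92,000.00 / 6.606232
PV = $13,926.24

PV = FV / (1 + r)^t = $13,926.24


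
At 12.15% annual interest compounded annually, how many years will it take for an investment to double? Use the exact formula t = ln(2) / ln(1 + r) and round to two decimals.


Doubling condition: (1 + r)^t = 2
Take ln of both sides: t × ln(1 + r) = ln(2)
t = ln(2) / ln(1 + r)
t = 0.693147 / 0.114667
t = 6.04

t = ln(2) / ln(1 + r) = 6.04 years


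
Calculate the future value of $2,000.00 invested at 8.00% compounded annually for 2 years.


Compound interest formula: A = P(1 + r/n)^(nt)
A = $2,000.00 × (1 + 0.08/1)^(1 × 2)
Growth factor: (1 + 0.08/1)^2 = 1.166400
A = $2,000.00 × 1.166400
A = $2,332.80

A = P(1 + r/n)^(nt) = $2,332.80


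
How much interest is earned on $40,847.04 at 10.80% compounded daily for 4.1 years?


Compound interest earned = final amount − principal.
A = P(1 + r/n)^(nt) = $40,847.04 × (1 + 0.108/365)^(365 × 4.1) = $63,597.16
Interest = A − P = $63,597.16 − $40,847.04 = $22,750.12

Interest = A - P = $22,750.12


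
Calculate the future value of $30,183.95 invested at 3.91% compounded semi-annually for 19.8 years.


Compound interest formula: A = P(1 + r/n)^(nt)
A = $30,183.95 × (1 + 0.0391/2)^(2 × 19.8)
Growth factor: (1 + 0.0391/2)^39.6 = 2.1526714
A = $30,183.95 × 2.1526714
A = $64,976.13

A = P(1 + r/n)^(nt) = $64,976.13


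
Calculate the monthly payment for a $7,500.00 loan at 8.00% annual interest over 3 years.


Loan payment formula: PMT = PV × r / (1 − (1 + r)^(−n))
Monthly rate r = 0.08/12 ≈ 0.00666667, n = 36 months
Denominator: 1 − (1 + 0.08/12)^(−36) = 0.212745
PMT = $7,500.00 × (0.08/12) / 0.212745
PMT = $235.02 per month

PMT = PV × r / (1-(1+r)^(-n)) = $235.02/month


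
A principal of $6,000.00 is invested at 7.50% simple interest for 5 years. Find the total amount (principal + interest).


Total amount formula: A = P(1 + rt) = P + P·r·t
Interest: I = P × r × t = $6,000.00 × 0.075 × 5 = $2,250.00
A = P + I = $6,000.00 + $2,250.00 = $8,250.00

A = P + I = P(1 + rt) = $8,250.00


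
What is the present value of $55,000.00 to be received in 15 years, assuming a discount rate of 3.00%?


Present value formula: PV = FV / (1 + r)^t
PV = $55,000.00 / (1 + 0.03)^15
PV = $55,000.00 / 1.5579674
PV = $35,302.41

PV = FV / (1 + r)^t = $35,302.41


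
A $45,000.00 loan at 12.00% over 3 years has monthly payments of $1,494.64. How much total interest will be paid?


Total paid over the life of the loan = PMT × n.
Total paid = $1,494.64 × 36 = $53,807.04
Total interest = total paid − principal = $53,807.04 − $45,000.00 = $8,807.04

Total interest = (PMT × n) - PV = $8,807.04


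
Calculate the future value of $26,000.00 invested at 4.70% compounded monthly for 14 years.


Compound interest formula: A = P(1 + r/n)^(nt)
A = $26,000.00 × (1 + 0.047/12)^(12 × 14)
Growth factor: (1 + 0.047/12)^168 = 1.9284465
A = $26,000.00 × 1.9284465
A = $50,139.61

A = P(1 + r/n)^(nt) = $50,139.61


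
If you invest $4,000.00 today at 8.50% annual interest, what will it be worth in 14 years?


Future value formula: FV = PV × (1 + r)^t
FV = $4,000.00 × (1 + 0.085)^14
FV = $4,000.00 × 3.1334036
FV = $12,533.61

FV = PV × (1 + r)^t = $12,533.61


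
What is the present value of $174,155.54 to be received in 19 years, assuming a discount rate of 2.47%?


Present value formula: PV = FV / (1 + r)^t
PV = $174,155.54 / (1 + 0.0247)^19
PV = $174,155.54 / 1.5897835
PV = $109,546.70

PV = FV / (1 + r)^t = $109,546.70


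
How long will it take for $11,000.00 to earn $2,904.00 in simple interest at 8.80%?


Rearrange the simple interest formula for t:
I = P × r × t  ⇒  t = I / (P × r)
t = $2,904.00 / ($11,000.00 × 0.088)
t = 3

t = I/(P×r) = 3 years


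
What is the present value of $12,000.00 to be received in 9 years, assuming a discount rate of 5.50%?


Present value formula: PV = FV / (1 + r)^t
PV = $12,000.00 / (1 + 0.055)^9
PV = $12,000.00 / 1.619094
PV = $7,411.55

PV = FV / (1 + r)^t = $7,411.55


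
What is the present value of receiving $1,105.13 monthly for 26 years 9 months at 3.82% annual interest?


Present value of an ordinary annuity: PV = PMT × (1 − (1 + r)^(−n)) / r
Monthly rate r = 0.0382/12 ≈ 0.00318333, n = 321
PV = $1,105.13 × (1 − (1 + 0.0382/12)^(−321)) / (0.0382/12)
PV = $1,105.13 × 200.885939
PV = $222,005.08

PV = PMT × (1-(1+r)^(-n))/r = $222,005.08
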